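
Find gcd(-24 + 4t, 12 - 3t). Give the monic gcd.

Euclidean algorithm in ℚ[t]:
  4t - 24 = (-4/3)(-3t + 12) + (-8)
  -3t + 12 = ((3/8)t - 3/2)(-8) + (0)
The last nonzero remainder is the constant -8, so the polynomials are coprime and gcd = 1.

1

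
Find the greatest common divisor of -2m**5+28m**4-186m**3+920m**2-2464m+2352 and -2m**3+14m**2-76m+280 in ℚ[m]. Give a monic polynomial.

Repeated division with remainder:
  -2m**5+28m**4-186m**3+920m**2-2464m+2352 = (m**2-7m+6)(-2m**3+14m**2-76m+280) + (24m**2-48m+672)
  -2m**3+14m**2-76m+280 = (-(1/12)m+5/12)(24m**2-48m+672) + (0)
Last nonzero remainder: 24m**2-48m+672. Dividing through by 24 gives the monic gcd m**2-2m+28.

m**2-2m+28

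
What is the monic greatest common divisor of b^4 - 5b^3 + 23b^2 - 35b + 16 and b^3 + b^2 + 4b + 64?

b^2 - 3b + 16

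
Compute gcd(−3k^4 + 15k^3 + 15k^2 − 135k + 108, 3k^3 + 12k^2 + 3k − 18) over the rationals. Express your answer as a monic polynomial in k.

Euclidean algorithm in ℚ[k]:
  −3k^4 + 15k^3 + 15k^2 − 135k + 108 = (−k + 9)(3k^3 + 12k^2 + 3k − 18) + (−90k^2 − 180k + 270)
  3k^3 + 12k^2 + 3k − 18 = (−(1/30)k − 1/15)(−90k^2 − 180k + 270) + (0)
Last nonzero remainder: −90k^2 − 180k + 270. Dividing through by −90 gives the monic gcd k^2 + 2k − 3.

k^2 + 2k − 3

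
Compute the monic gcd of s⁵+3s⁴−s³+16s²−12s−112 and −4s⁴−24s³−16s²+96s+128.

Euclidean algorithm in ℚ[s]:
  s⁵+3s⁴−s³+16s²−12s−112 = (−(1/4)s+3/4)(−4s⁴−24s³−16s²+96s+128) + (13s³+52s²−52s−208)
  −4s⁴−24s³−16s²+96s+128 = (−(4/13)s−8/13)(13s³+52s²−52s−208) + (0)
Last nonzero remainder: 13s³+52s²−52s−208. Dividing through by 13 gives the monic gcd s³+4s²−4s−16.

s³+4s²−4s−16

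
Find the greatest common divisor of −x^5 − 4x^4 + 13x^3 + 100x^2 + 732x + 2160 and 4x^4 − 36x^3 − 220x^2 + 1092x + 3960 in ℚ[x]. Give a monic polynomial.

Apply the Euclidean algorithm:
  −x^5 − 4x^4 + 13x^3 + 100x^2 + 732x + 2160 = (−(1/4)x − 13/4)(4x^4 − 36x^3 − 220x^2 + 1092x + 3960) + (−159x^3 − 342x^2 + 5271x + 15030)
  4x^4 − 36x^3 − 220x^2 + 1092x + 3960 = (−(4/159)x + 788/2809)(−159x^3 − 342x^2 + 5271x + 15030) + ((24000/2809)x^2 − (24000/2809)x − 720000/2809)
  −159x^3 − 342x^2 + 5271x + 15030 = (−(148877/8000)x − 469103/8000)((24000/2809)x^2 − (24000/2809)x − 720000/2809) + (0)
Last nonzero remainder: (24000/2809)x^2 − (24000/2809)x − 720000/2809. Dividing through by 24000/2809 gives the monic gcd x^2 − x − 30.

x^2 − x − 30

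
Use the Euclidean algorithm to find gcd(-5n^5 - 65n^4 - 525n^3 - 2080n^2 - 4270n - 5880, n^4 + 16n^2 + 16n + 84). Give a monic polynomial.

n^2 + 2n + 6

Euclidean algorithm in ℚ[n]:
  -5n^5 - 65n^4 - 525n^3 - 2080n^2 - 4270n - 5880 = (-5n - 65)(n^4 + 16n^2 + 16n + 84) + (-445n^3 - 960n^2 - 2810n - 420)
  n^4 + 16n^2 + 16n + 84 = (-(1/445)n + 192/39605)(-445n^3 - 960n^2 - 2810n - 420) + ((113582/7921)n^2 + (227164/7921)n + 681492/7921)
  -445n^3 - 960n^2 - 2810n - 420 = (-(3524845/113582)n - 39605/8113)((113582/7921)n^2 + (227164/7921)n + 681492/7921) + (0)
Last nonzero remainder: (113582/7921)n^2 + (227164/7921)n + 681492/7921. Dividing through by 113582/7921 gives the monic gcd n^2 + 2n + 6.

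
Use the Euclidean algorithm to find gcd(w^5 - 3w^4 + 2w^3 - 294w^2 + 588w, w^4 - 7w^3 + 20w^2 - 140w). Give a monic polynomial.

By polynomial division,
  w^5 - 3w^4 + 2w^3 - 294w^2 + 588w = (w + 4)(w^4 - 7w^3 + 20w^2 - 140w) + (10w^3 - 234w^2 + 1148w)
  w^4 - 7w^3 + 20w^2 - 140w = ((1/10)w + 41/25)(10w^3 - 234w^2 + 1148w) + ((7224/25)w^2 - (50568/25)w)
  10w^3 - 234w^2 + 1148w = ((125/3612)w - 1025/1806)((7224/25)w^2 - (50568/25)w) + (0)
Last nonzero remainder: (7224/25)w^2 - (50568/25)w. Dividing through by 7224/25 gives the monic gcd w^2 - 7w.

w^2 - 7w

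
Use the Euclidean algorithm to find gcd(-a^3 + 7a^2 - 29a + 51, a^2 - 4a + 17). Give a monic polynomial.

a^2 - 4a + 17

Apply the Euclidean algorithm:
  -a^3 + 7a^2 - 29a + 51 = (-a + 3)(a^2 - 4a + 17) + (0)
The last nonzero remainder a^2 - 4a + 17 is already monic.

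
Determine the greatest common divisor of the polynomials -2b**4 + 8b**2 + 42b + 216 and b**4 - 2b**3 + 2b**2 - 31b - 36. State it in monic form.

b**3 - 3b**2 + 5b - 36

Euclidean algorithm in ℚ[b]:
  -2b**4 + 8b**2 + 42b + 216 = (-2)(b**4 - 2b**3 + 2b**2 - 31b - 36) + (-4b**3 + 12b**2 - 20b + 144)
  b**4 - 2b**3 + 2b**2 - 31b - 36 = (-(1/4)b - 1/4)(-4b**3 + 12b**2 - 20b + 144) + (0)
Last nonzero remainder: -4b**3 + 12b**2 - 20b + 144. Dividing through by -4 gives the monic gcd b**3 - 3b**2 + 5b - 36.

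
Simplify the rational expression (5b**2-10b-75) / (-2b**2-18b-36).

(-5b+25)/(2b+12)

Euclidean algorithm in ℚ[b]:
  5b**2-10b-75 = (-5/2)(-2b**2-18b-36) + (-55b-165)
  -2b**2-18b-36 = ((2/55)b+12/55)(-55b-165) + (0)
Last nonzero remainder: -55b-165. Dividing through by -55 gives the monic gcd b+3.
Cancel b+3 from numerator and denominator to get the reduced form.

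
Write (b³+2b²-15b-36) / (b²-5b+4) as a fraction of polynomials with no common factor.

(b²+6b+9)/(b-1)

Euclidean algorithm in ℚ[b]:
  b³+2b²-15b-36 = (b+7)(b²-5b+4) + (16b-64)
  b²-5b+4 = ((1/16)b-1/16)(16b-64) + (0)
Last nonzero remainder: 16b-64. Dividing through by 16 gives the monic gcd b-4.
Cancel b-4 from numerator and denominator to get the reduced form.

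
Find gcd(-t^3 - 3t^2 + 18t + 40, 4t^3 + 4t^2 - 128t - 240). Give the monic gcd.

Apply the Euclidean algorithm:
  -t^3 - 3t^2 + 18t + 40 = (-1/4)(4t^3 + 4t^2 - 128t - 240) + (-2t^2 - 14t - 20)
  4t^3 + 4t^2 - 128t - 240 = (-2t + 12)(-2t^2 - 14t - 20) + (0)
Last nonzero remainder: -2t^2 - 14t - 20. Dividing through by -2 gives the monic gcd t^2 + 7t + 10.

t^2 + 7t + 10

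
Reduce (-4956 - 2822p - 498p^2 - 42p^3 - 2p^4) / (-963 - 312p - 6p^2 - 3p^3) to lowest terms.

(1652 + 390p + 36p^2 + 2p^3)/(321 - 3p + 3p^2)

Repeated division with remainder:
  -2p^4 - 42p^3 - 498p^2 - 2822p - 4956 = ((2/3)p + 38/3)(-3p^3 - 6p^2 - 312p - 963) + (-214p^2 + 1772p + 7242)
  -3p^3 - 6p^2 - 312p - 963 = ((3/214)p + 1650/11449)(-214p^2 + 1772p + 7242) + (-(7658229/11449)p - 22974687/11449)
  -214p^2 + 1772p + 7242 = ((2450086/7658229)p - 27637886/7658229)(-(7658229/11449)p - 22974687/11449) + (0)
Last nonzero remainder: -(7658229/11449)p - 22974687/11449. Dividing through by -7658229/11449 gives the monic gcd p + 3.
Cancel p + 3 from numerator and denominator to get the reduced form.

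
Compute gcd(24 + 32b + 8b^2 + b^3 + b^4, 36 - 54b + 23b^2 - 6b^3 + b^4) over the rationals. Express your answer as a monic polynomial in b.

12 - 2b + b^2

Repeated division with remainder:
  b^4 + b^3 + 8b^2 + 32b + 24 = (b^4 - 6b^3 + 23b^2 - 54b + 36) + (7b^3 - 15b^2 + 86b - 12)
  b^4 - 6b^3 + 23b^2 - 54b + 36 = ((1/7)b - 27/49)(7b^3 - 15b^2 + 86b - 12) + ((120/49)b^2 - (240/49)b + 1440/49)
  7b^3 - 15b^2 + 86b - 12 = ((343/120)b - 49/120)((120/49)b^2 - (240/49)b + 1440/49) + (0)
Last nonzero remainder: (120/49)b^2 - (240/49)b + 1440/49. Dividing through by 120/49 gives the monic gcd b^2 - 2b + 12.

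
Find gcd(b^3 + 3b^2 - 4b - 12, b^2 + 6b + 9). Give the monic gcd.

Repeated division with remainder:
  b^3 + 3b^2 - 4b - 12 = (b - 3)(b^2 + 6b + 9) + (5b + 15)
  b^2 + 6b + 9 = ((1/5)b + 3/5)(5b + 15) + (0)
Last nonzero remainder: 5b + 15. Dividing through by 5 gives the monic gcd b + 3.

b + 3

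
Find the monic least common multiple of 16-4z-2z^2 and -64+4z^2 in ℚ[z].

32-16z-2z^2+z^3

By polynomial division,
  -2z^2-4z+16 = (-1/2)(4z^2-64) + (-4z-16)
  4z^2-64 = (-z+4)(-4z-16) + (0)
Last nonzero remainder: -4z-16. Dividing through by -4 gives the monic gcd z+4.
Then lcm(f, g) = f·g / gcd(f, g); expanding and making the result monic gives the answer.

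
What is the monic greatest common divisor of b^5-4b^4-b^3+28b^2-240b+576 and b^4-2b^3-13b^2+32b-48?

b^2-16

Apply the Euclidean algorithm:
  b^5-4b^4-b^3+28b^2-240b+576 = (b-2)(b^4-2b^3-13b^2+32b-48) + (8b^3-30b^2-128b+480)
  b^4-2b^3-13b^2+32b-48 = ((1/8)b+7/32)(8b^3-30b^2-128b+480) + ((153/16)b^2-153)
  8b^3-30b^2-128b+480 = ((128/153)b-160/51)((153/16)b^2-153) + (0)
Last nonzero remainder: (153/16)b^2-153. Dividing through by 153/16 gives the monic gcd b^2-16.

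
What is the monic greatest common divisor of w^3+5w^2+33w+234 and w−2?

Euclidean algorithm in ℚ[w]:
  w^3+5w^2+33w+234 = (w^2+7w+47)(w−2) + (328)
  w−2 = ((1/328)w−1/164)(328) + (0)
The last nonzero remainder is the constant 328, so the polynomials are coprime and gcd = 1.

1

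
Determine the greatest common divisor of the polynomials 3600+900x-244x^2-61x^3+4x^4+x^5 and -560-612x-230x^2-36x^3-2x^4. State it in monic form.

By polynomial division,
  x^5+4x^4-61x^3-244x^2+900x+3600 = (-(1/2)x+7)(-2x^4-36x^3-230x^2-612x-560) + (76x^3+1060x^2+4904x+7520)
  -2x^4-36x^3-230x^2-612x-560 = (-(1/38)x-77/722)(76x^3+1060x^2+4904x+7520) + ((4368/361)x^2+(39312/361)x+87360/361)
  76x^3+1060x^2+4904x+7520 = ((6859/1092)x+16967/546)((4368/361)x^2+(39312/361)x+87360/361) + (0)
Last nonzero remainder: (4368/361)x^2+(39312/361)x+87360/361. Dividing through by 4368/361 gives the monic gcd x^2+9x+20.

20+9x+x^2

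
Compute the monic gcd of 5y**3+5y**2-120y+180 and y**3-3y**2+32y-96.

y-3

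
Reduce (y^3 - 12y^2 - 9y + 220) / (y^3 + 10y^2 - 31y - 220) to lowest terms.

(y - 11)/(y + 11)

By polynomial division,
  y^3 - 12y^2 - 9y + 220 = (y^3 + 10y^2 - 31y - 220) + (-22y^2 + 22y + 440)
  y^3 + 10y^2 - 31y - 220 = (-(1/22)y - 1/2)(-22y^2 + 22y + 440) + (0)
Last nonzero remainder: -22y^2 + 22y + 440. Dividing through by -22 gives the monic gcd y^2 - y - 20.
Cancel y^2 - y - 20 from numerator and denominator to get the reduced form.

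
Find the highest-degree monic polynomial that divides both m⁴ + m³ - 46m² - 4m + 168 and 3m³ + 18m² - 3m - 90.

By polynomial division,
  m⁴ + m³ - 46m² - 4m + 168 = ((1/3)m - 5/3)(3m³ + 18m² - 3m - 90) + (-15m² + 21m + 18)
  3m³ + 18m² - 3m - 90 = (-(1/5)m - 37/25)(-15m² + 21m + 18) + ((792/25)m - 1584/25)
  -15m² + 21m + 18 = (-(125/264)m - 25/88)((792/25)m - 1584/25) + (0)
Last nonzero remainder: (792/25)m - 1584/25. Dividing through by 792/25 gives the monic gcd m - 2.

m - 2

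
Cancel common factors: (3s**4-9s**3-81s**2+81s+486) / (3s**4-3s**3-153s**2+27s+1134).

(s**2-3s-18)/(s**2-s-42)

Repeated division with remainder:
  3s**4-9s**3-81s**2+81s+486 = (3s**4-3s**3-153s**2+27s+1134) + (-6s**3+72s**2+54s-648)
  3s**4-3s**3-153s**2+27s+1134 = (-(1/2)s-11/2)(-6s**3+72s**2+54s-648) + (270s**2-2430)
  -6s**3+72s**2+54s-648 = (-(1/45)s+4/15)(270s**2-2430) + (0)
Last nonzero remainder: 270s**2-2430. Dividing through by 270 gives the monic gcd s**2-9.
Cancel s**2-9 from numerator and denominator to get the reduced form.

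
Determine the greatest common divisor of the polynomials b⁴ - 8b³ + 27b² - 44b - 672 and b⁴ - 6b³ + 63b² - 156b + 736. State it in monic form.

b² - 4b + 32

Apply the Euclidean algorithm:
  b⁴ - 8b³ + 27b² - 44b - 672 = (b⁴ - 6b³ + 63b² - 156b + 736) + (-2b³ - 36b² + 112b - 1408)
  b⁴ - 6b³ + 63b² - 156b + 736 = (-(1/2)b + 12)(-2b³ - 36b² + 112b - 1408) + (551b² - 2204b + 17632)
  -2b³ - 36b² + 112b - 1408 = (-(2/551)b - 44/551)(551b² - 2204b + 17632) + (0)
Last nonzero remainder: 551b² - 2204b + 17632. Dividing through by 551 gives the monic gcd b² - 4b + 32.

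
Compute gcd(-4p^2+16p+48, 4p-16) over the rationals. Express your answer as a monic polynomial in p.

1

By polynomial division,
  -4p^2+16p+48 = (-p)(4p-16) + (48)
  4p-16 = ((1/12)p-1/3)(48) + (0)
The last nonzero remainder is the constant 48, so the polynomials are coprime and gcd = 1.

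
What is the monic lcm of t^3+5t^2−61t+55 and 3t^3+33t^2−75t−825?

t^4+10t^3−36t^2−250t+275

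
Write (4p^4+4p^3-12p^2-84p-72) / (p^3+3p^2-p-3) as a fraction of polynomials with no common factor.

(4p^3-12p-72)/(p^2+2p-3)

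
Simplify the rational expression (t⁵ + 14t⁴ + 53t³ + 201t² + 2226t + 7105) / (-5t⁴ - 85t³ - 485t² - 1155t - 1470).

Euclidean algorithm in ℚ[t]:
  t⁵ + 14t⁴ + 53t³ + 201t² + 2226t + 7105 = (-(1/5)t + 3/5)(-5t⁴ - 85t³ - 485t² - 1155t - 1470) + (7t³ + 261t² + 2625t + 7987)
  -5t⁴ - 85t³ - 485t² - 1155t - 1470 = (-(5/7)t + 710/49)(7t³ + 261t² + 2625t + 7987) + (-(117200/49)t² - (234400/7)t - 117200)
  7t³ + 261t² + 2625t + 7987 = (-(343/117200)t - 7987/117200)(-(117200/49)t² - (234400/7)t - 117200) + (0)
Last nonzero remainder: -(117200/49)t² - (234400/7)t - 117200. Dividing through by -117200/49 gives the monic gcd t² + 14t + 49.
Cancel t² + 14t + 49 from numerator and denominator to get the reduced form.

(-t³ - 4t - 145)/(5t² + 15t + 30)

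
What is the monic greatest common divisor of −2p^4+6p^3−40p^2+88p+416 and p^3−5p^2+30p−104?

p^3−5p^2+30p−104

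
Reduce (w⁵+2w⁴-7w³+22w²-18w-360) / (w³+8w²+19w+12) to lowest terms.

(w³-5w²+16w-30)/(w+1)

Apply the Euclidean algorithm:
  w⁵+2w⁴-7w³+22w²-18w-360 = (w²-6w+22)(w³+8w²+19w+12) + (-52w²-364w-624)
  w³+8w²+19w+12 = (-(1/52)w-1/52)(-52w²-364w-624) + (0)
Last nonzero remainder: -52w²-364w-624. Dividing through by -52 gives the monic gcd w²+7w+12.
Cancel w²+7w+12 from numerator and denominator to get the reduced form.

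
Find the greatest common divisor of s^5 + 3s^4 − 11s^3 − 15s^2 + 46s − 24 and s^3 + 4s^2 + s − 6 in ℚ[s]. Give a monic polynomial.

s^2 + 2s − 3

By polynomial division,
  s^5 + 3s^4 − 11s^3 − 15s^2 + 46s − 24 = (s^2 − s − 8)(s^3 + 4s^2 + s − 6) + (24s^2 + 48s − 72)
  s^3 + 4s^2 + s − 6 = ((1/24)s + 1/12)(24s^2 + 48s − 72) + (0)
Last nonzero remainder: 24s^2 + 48s − 72. Dividing through by 24 gives the monic gcd s^2 + 2s − 3.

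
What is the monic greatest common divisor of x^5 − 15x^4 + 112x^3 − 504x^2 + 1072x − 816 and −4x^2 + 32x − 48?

Apply the Euclidean algorithm:
  x^5 − 15x^4 + 112x^3 − 504x^2 + 1072x − 816 = (−(1/4)x^3 + (7/4)x^2 − 11x + 17)(−4x^2 + 32x − 48) + (0)
Last nonzero remainder: −4x^2 + 32x − 48. Dividing through by −4 gives the monic gcd x^2 − 8x + 12.

x^2 − 8x + 12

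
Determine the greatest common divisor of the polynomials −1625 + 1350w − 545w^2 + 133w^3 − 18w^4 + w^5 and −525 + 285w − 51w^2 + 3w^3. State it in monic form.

Euclidean algorithm in ℚ[w]:
  w^5 − 18w^4 + 133w^3 − 545w^2 + 1350w − 1625 = ((1/3)w^2 − (1/3)w + 7)(3w^3 − 51w^2 + 285w − 525) + (82w^2 − 820w + 2050)
  3w^3 − 51w^2 + 285w − 525 = ((3/82)w − 21/82)(82w^2 − 820w + 2050) + (0)
Last nonzero remainder: 82w^2 − 820w + 2050. Dividing through by 82 gives the monic gcd w^2 − 10w + 25.

25 − 10w + w^2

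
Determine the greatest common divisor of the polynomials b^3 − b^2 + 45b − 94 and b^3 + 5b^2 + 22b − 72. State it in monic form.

b − 2

Apply the Euclidean algorithm:
  b^3 − b^2 + 45b − 94 = (b^3 + 5b^2 + 22b − 72) + (−6b^2 + 23b − 22)
  b^3 + 5b^2 + 22b − 72 = (−(1/6)b − 53/36)(−6b^2 + 23b − 22) + ((1879/36)b − 1879/18)
  −6b^2 + 23b − 22 = (−(216/1879)b + 396/1879)((1879/36)b − 1879/18) + (0)
Last nonzero remainder: (1879/36)b − 1879/18. Dividing through by 1879/36 gives the monic gcd b − 2.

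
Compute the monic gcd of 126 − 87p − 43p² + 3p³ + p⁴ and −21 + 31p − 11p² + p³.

−1 + p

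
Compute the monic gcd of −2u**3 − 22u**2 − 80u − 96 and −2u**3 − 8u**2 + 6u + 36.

Repeated division with remainder:
  −2u**3 − 22u**2 − 80u − 96 = (−2u**3 − 8u**2 + 6u + 36) + (−14u**2 − 86u − 132)
  −2u**3 − 8u**2 + 6u + 36 = ((1/7)u − 15/49)(−14u**2 − 86u − 132) + (−(72/49)u − 216/49)
  −14u**2 − 86u − 132 = ((343/36)u + 539/18)(−(72/49)u − 216/49) + (0)
Last nonzero remainder: −(72/49)u − 216/49. Dividing through by −72/49 gives the monic gcd u + 3.

u + 3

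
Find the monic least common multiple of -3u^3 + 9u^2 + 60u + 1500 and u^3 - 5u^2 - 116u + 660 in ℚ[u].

By polynomial division,
  -3u^3 + 9u^2 + 60u + 1500 = (-3)(u^3 - 5u^2 - 116u + 660) + (-6u^2 - 288u + 3480)
  u^3 - 5u^2 - 116u + 660 = (-(1/6)u + 53/6)(-6u^2 - 288u + 3480) + (3008u - 30080)
  -6u^2 - 288u + 3480 = (-(3/1504)u - 87/752)(3008u - 30080) + (0)
Last nonzero remainder: 3008u - 30080. Dividing through by 3008 gives the monic gcd u - 10.
Then lcm(f, g) = f·g / gcd(f, g); expanding and making the result monic gives the answer.

u^5 + 2u^4 - 101u^3 - 402u^2 - 1180u + 33000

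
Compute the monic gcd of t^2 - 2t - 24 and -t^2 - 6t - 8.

t + 4

Euclidean algorithm in ℚ[t]:
  t^2 - 2t - 24 = (-1)(-t^2 - 6t - 8) + (-8t - 32)
  -t^2 - 6t - 8 = ((1/8)t + 1/4)(-8t - 32) + (0)
Last nonzero remainder: -8t - 32. Dividing through by -8 gives the monic gcd t + 4.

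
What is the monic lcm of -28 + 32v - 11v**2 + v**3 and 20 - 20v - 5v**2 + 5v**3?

Euclidean algorithm in ℚ[v]:
  v**3 - 11v**2 + 32v - 28 = (1/5)(5v**3 - 5v**2 - 20v + 20) + (-10v**2 + 36v - 32)
  5v**3 - 5v**2 - 20v + 20 = (-(1/2)v - 13/10)(-10v**2 + 36v - 32) + ((54/5)v - 108/5)
  -10v**2 + 36v - 32 = (-(25/27)v + 40/27)((54/5)v - 108/5) + (0)
Last nonzero remainder: (54/5)v - 108/5. Dividing through by 54/5 gives the monic gcd v - 2.
Then lcm(f, g) = f·g / gcd(f, g); expanding and making the result monic gives the answer.

56 - 92v + 26v**2 + 19v**3 - 10v**4 + v**5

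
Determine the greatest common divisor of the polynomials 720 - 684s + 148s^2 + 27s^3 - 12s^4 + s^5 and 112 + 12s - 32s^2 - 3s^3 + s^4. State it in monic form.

Euclidean algorithm in ℚ[s]:
  s^5 - 12s^4 + 27s^3 + 148s^2 - 684s + 720 = (s - 9)(s^4 - 3s^3 - 32s^2 + 12s + 112) + (32s^3 - 152s^2 - 688s + 1728)
  s^4 - 3s^3 - 32s^2 + 12s + 112 = ((1/32)s + 7/128)(32s^3 - 152s^2 - 688s + 1728) + (-(35/16)s^2 - (35/8)s + 35/2)
  32s^3 - 152s^2 - 688s + 1728 = (-(512/35)s + 3456/35)(-(35/16)s^2 - (35/8)s + 35/2) + (0)
Last nonzero remainder: -(35/16)s^2 - (35/8)s + 35/2. Dividing through by -35/16 gives the monic gcd s^2 + 2s - 8.

-8 + 2s + s^2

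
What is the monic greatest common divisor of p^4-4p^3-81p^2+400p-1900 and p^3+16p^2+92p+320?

p+10

Euclidean algorithm in ℚ[p]:
  p^4-4p^3-81p^2+400p-1900 = (p-20)(p^3+16p^2+92p+320) + (147p^2+1920p+4500)
  p^3+16p^2+92p+320 = ((1/147)p+48/2401)(147p^2+1920p+4500) + ((55232/2401)p+552320/2401)
  147p^2+1920p+4500 = ((352947/55232)p+540225/27616)((55232/2401)p+552320/2401) + (0)
Last nonzero remainder: (55232/2401)p+552320/2401. Dividing through by 55232/2401 gives the monic gcd p+10.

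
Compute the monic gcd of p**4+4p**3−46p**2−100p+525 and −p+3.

Apply the Euclidean algorithm:
  p**4+4p**3−46p**2−100p+525 = (−p**3−7p**2+25p+175)(−p+3) + (0)
Last nonzero remainder: −p+3. Dividing through by −1 gives the monic gcd p−3.

p−3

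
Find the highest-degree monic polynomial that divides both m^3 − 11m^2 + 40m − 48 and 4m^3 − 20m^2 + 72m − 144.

Apply the Euclidean algorithm:
  m^3 − 11m^2 + 40m − 48 = (1/4)(4m^3 − 20m^2 + 72m − 144) + (−6m^2 + 22m − 12)
  4m^3 − 20m^2 + 72m − 144 = (−(2/3)m + 8/9)(−6m^2 + 22m − 12) + ((400/9)m − 400/3)
  −6m^2 + 22m − 12 = (−(27/200)m + 9/100)((400/9)m − 400/3) + (0)
Last nonzero remainder: (400/9)m − 400/3. Dividing through by 400/9 gives the monic gcd m − 3.

m − 3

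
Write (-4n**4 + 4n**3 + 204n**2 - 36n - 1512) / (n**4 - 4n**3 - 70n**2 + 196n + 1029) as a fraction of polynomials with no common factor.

(-4n**2 - 12n + 72)/(n**2 - 49)

Euclidean algorithm in ℚ[n]:
  -4n**4 + 4n**3 + 204n**2 - 36n - 1512 = (-4)(n**4 - 4n**3 - 70n**2 + 196n + 1029) + (-12n**3 - 76n**2 + 748n + 2604)
  n**4 - 4n**3 - 70n**2 + 196n + 1029 = (-(1/12)n + 31/36)(-12n**3 - 76n**2 + 748n + 2604) + ((520/9)n**2 - (2080/9)n - 3640/3)
  -12n**3 - 76n**2 + 748n + 2604 = (-(27/130)n - 279/130)((520/9)n**2 - (2080/9)n - 3640/3) + (0)
Last nonzero remainder: (520/9)n**2 - (2080/9)n - 3640/3. Dividing through by 520/9 gives the monic gcd n**2 - 4n - 21.
Cancel n**2 - 4n - 21 from numerator and denominator to get the reduced form.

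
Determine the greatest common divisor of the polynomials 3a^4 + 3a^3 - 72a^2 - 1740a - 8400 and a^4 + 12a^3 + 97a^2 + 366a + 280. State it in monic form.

By polynomial division,
  3a^4 + 3a^3 - 72a^2 - 1740a - 8400 = (3)(a^4 + 12a^3 + 97a^2 + 366a + 280) + (-33a^3 - 363a^2 - 2838a - 9240)
  a^4 + 12a^3 + 97a^2 + 366a + 280 = (-(1/33)a - 1/33)(-33a^3 - 363a^2 - 2838a - 9240) + (0)
Last nonzero remainder: -33a^3 - 363a^2 - 2838a - 9240. Dividing through by -33 gives the monic gcd a^3 + 11a^2 + 86a + 280.

a^3 + 11a^2 + 86a + 280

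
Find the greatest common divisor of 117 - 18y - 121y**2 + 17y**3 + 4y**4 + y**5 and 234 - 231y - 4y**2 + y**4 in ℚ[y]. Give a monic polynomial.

-39 + 32y + 6y**2 + y**3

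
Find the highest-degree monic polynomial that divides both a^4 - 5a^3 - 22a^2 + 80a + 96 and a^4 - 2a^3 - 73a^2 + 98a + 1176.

a^2 - 2a - 24

Apply the Euclidean algorithm:
  a^4 - 5a^3 - 22a^2 + 80a + 96 = (a^4 - 2a^3 - 73a^2 + 98a + 1176) + (-3a^3 + 51a^2 - 18a - 1080)
  a^4 - 2a^3 - 73a^2 + 98a + 1176 = (-(1/3)a - 5)(-3a^3 + 51a^2 - 18a - 1080) + (176a^2 - 352a - 4224)
  -3a^3 + 51a^2 - 18a - 1080 = (-(3/176)a + 45/176)(176a^2 - 352a - 4224) + (0)
Last nonzero remainder: 176a^2 - 352a - 4224. Dividing through by 176 gives the monic gcd a^2 - 2a - 24.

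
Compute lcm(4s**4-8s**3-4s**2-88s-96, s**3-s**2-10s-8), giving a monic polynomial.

Repeated division with remainder:
  4s**4-8s**3-4s**2-88s-96 = (4s-4)(s**3-s**2-10s-8) + (32s**2-96s-128)
  s**3-s**2-10s-8 = ((1/32)s+1/16)(32s**2-96s-128) + (0)
Last nonzero remainder: 32s**2-96s-128. Dividing through by 32 gives the monic gcd s**2-3s-4.
Then lcm(f, g) = f·g / gcd(f, g); expanding and making the result monic gives the answer.

s**5-5s**3-24s**2-68s-48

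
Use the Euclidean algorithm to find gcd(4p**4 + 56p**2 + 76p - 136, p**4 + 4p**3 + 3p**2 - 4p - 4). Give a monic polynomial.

p**2 + p - 2

By polynomial division,
  4p**4 + 56p**2 + 76p - 136 = (4)(p**4 + 4p**3 + 3p**2 - 4p - 4) + (-16p**3 + 44p**2 + 92p - 120)
  p**4 + 4p**3 + 3p**2 - 4p - 4 = (-(1/16)p - 27/64)(-16p**3 + 44p**2 + 92p - 120) + ((437/16)p**2 + (437/16)p - 437/8)
  -16p**3 + 44p**2 + 92p - 120 = (-(256/437)p + 960/437)((437/16)p**2 + (437/16)p - 437/8) + (0)
Last nonzero remainder: (437/16)p**2 + (437/16)p - 437/8. Dividing through by 437/16 gives the monic gcd p**2 + p - 2.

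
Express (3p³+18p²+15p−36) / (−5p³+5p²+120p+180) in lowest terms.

(−3p²−9p+12)/(5p²−20p−60)

Repeated division with remainder:
  3p³+18p²+15p−36 = (−3/5)(−5p³+5p²+120p+180) + (21p²+87p+72)
  −5p³+5p²+120p+180 = (−(5/21)p+60/49)(21p²+87p+72) + ((1500/49)p+4500/49)
  21p²+87p+72 = ((343/500)p+98/125)((1500/49)p+4500/49) + (0)
Last nonzero remainder: (1500/49)p+4500/49. Dividing through by 1500/49 gives the monic gcd p+3.
Cancel p+3 from numerator and denominator to get the reduced form.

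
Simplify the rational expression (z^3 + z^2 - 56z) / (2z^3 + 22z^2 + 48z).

Repeated division with remainder:
  z^3 + z^2 - 56z = (1/2)(2z^3 + 22z^2 + 48z) + (-10z^2 - 80z)
  2z^3 + 22z^2 + 48z = (-(1/5)z - 3/5)(-10z^2 - 80z) + (0)
Last nonzero remainder: -10z^2 - 80z. Dividing through by -10 gives the monic gcd z^2 + 8z.
Cancel z^2 + 8z from numerator and denominator to get the reduced form.

(z - 7)/(2z + 6)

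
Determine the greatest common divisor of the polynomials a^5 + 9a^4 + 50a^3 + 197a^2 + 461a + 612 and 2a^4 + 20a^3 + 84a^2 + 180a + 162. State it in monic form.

a^2 + 4a + 9

By polynomial division,
  a^5 + 9a^4 + 50a^3 + 197a^2 + 461a + 612 = ((1/2)a - 1/2)(2a^4 + 20a^3 + 84a^2 + 180a + 162) + (18a^3 + 149a^2 + 470a + 693)
  2a^4 + 20a^3 + 84a^2 + 180a + 162 = ((1/9)a + 31/162)(18a^3 + 149a^2 + 470a + 693) + ((529/162)a^2 + (1058/81)a + 529/18)
  18a^3 + 149a^2 + 470a + 693 = ((2916/529)a + 12474/529)((529/162)a^2 + (1058/81)a + 529/18) + (0)
Last nonzero remainder: (529/162)a^2 + (1058/81)a + 529/18. Dividing through by 529/162 gives the monic gcd a^2 + 4a + 9.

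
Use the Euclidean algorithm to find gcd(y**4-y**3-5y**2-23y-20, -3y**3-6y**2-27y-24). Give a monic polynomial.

y+1

By polynomial division,
  y**4-y**3-5y**2-23y-20 = (-(1/3)y+1)(-3y**3-6y**2-27y-24) + (-8y**2-4y+4)
  -3y**3-6y**2-27y-24 = ((3/8)y+9/16)(-8y**2-4y+4) + (-(105/4)y-105/4)
  -8y**2-4y+4 = ((32/105)y-16/105)(-(105/4)y-105/4) + (0)
Last nonzero remainder: -(105/4)y-105/4. Dividing through by -105/4 gives the monic gcd y+1.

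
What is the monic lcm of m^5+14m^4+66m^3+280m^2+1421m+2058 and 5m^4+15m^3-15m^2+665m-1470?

m^6+12m^5+38m^4+148m^3+861m^2-784m-4116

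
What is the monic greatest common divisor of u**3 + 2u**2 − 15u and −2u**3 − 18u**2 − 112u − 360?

u + 5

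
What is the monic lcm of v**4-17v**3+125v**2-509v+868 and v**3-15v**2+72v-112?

Euclidean algorithm in ℚ[v]:
  v**4-17v**3+125v**2-509v+868 = (v-2)(v**3-15v**2+72v-112) + (23v**2-253v+644)
  v**3-15v**2+72v-112 = ((1/23)v-4/23)(23v**2-253v+644) + (0)
Last nonzero remainder: 23v**2-253v+644. Dividing through by 23 gives the monic gcd v**2-11v+28.
Then lcm(f, g) = f·g / gcd(f, g); expanding and making the result monic gives the answer.

v**5-21v**4+193v**3-1009v**2+2904v-3472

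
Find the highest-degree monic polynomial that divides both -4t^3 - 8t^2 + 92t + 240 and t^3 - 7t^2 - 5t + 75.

t^2 - 2t - 15

Apply the Euclidean algorithm:
  -4t^3 - 8t^2 + 92t + 240 = (-4)(t^3 - 7t^2 - 5t + 75) + (-36t^2 + 72t + 540)
  t^3 - 7t^2 - 5t + 75 = (-(1/36)t + 5/36)(-36t^2 + 72t + 540) + (0)
Last nonzero remainder: -36t^2 + 72t + 540. Dividing through by -36 gives the monic gcd t^2 - 2t - 15.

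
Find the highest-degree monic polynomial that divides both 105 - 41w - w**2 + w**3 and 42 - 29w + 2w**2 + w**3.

-21 + 4w + w**2

Repeated division with remainder:
  w**3 - w**2 - 41w + 105 = (w**3 + 2w**2 - 29w + 42) + (-3w**2 - 12w + 63)
  w**3 + 2w**2 - 29w + 42 = (-(1/3)w + 2/3)(-3w**2 - 12w + 63) + (0)
Last nonzero remainder: -3w**2 - 12w + 63. Dividing through by -3 gives the monic gcd w**2 + 4w - 21.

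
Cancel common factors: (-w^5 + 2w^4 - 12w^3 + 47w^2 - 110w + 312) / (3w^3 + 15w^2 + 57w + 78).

(-w^3 + 5w^2 - 14w + 24)/(3w + 6)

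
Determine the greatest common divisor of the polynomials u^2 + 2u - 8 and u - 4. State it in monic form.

Repeated division with remainder:
  u^2 + 2u - 8 = (u + 6)(u - 4) + (16)
  u - 4 = ((1/16)u - 1/4)(16) + (0)
The last nonzero remainder is the constant 16, so the polynomials are coprime and gcd = 1.

1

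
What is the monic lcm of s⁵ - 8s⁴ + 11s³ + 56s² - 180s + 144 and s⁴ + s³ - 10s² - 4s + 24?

Apply the Euclidean algorithm:
  s⁵ - 8s⁴ + 11s³ + 56s² - 180s + 144 = (s - 9)(s⁴ + s³ - 10s² - 4s + 24) + (30s³ - 30s² - 240s + 360)
  s⁴ + s³ - 10s² - 4s + 24 = ((1/30)s + 1/15)(30s³ - 30s² - 240s + 360) + (0)
Last nonzero remainder: 30s³ - 30s² - 240s + 360. Dividing through by 30 gives the monic gcd s³ - s² - 8s + 12.
Then lcm(f, g) = f·g / gcd(f, g); expanding and making the result monic gives the answer.

s⁶ - 6s⁵ - 5s⁴ + 78s³ - 68s² - 216s + 288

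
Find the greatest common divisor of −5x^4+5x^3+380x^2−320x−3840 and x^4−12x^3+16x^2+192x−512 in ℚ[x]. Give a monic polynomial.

Euclidean algorithm in ℚ[x]:
  −5x^4+5x^3+380x^2−320x−3840 = (−5)(x^4−12x^3+16x^2+192x−512) + (−55x^3+460x^2+640x−6400)
  x^4−12x^3+16x^2+192x−512 = (−(1/55)x+8/121)(−55x^3+460x^2+640x−6400) + (−(336/121)x^2+(4032/121)x−10752/121)
  −55x^3+460x^2+640x−6400 = ((6655/336)x+3025/42)(−(336/121)x^2+(4032/121)x−10752/121) + (0)
Last nonzero remainder: −(336/121)x^2+(4032/121)x−10752/121. Dividing through by −336/121 gives the monic gcd x^2−12x+32.

x^2−12x+32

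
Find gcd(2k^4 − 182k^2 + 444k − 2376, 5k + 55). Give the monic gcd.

k + 11

Euclidean algorithm in ℚ[k]:
  2k^4 − 182k^2 + 444k − 2376 = ((2/5)k^3 − (22/5)k^2 + 12k − 216/5)(5k + 55) + (0)
Last nonzero remainder: 5k + 55. Dividing through by 5 gives the monic gcd k + 11.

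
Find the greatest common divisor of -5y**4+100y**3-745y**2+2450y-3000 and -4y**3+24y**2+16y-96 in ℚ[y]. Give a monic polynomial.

By polynomial division,
  -5y**4+100y**3-745y**2+2450y-3000 = ((5/4)y-35/2)(-4y**3+24y**2+16y-96) + (-345y**2+2850y-4680)
  -4y**3+24y**2+16y-96 = ((4/345)y+208/7935)(-345y**2+2850y-4680) + (-(2352/529)y+14112/529)
  -345y**2+2850y-4680 = ((60835/784)y-34385/196)(-(2352/529)y+14112/529) + (0)
Last nonzero remainder: -(2352/529)y+14112/529. Dividing through by -2352/529 gives the monic gcd y-6.

y-6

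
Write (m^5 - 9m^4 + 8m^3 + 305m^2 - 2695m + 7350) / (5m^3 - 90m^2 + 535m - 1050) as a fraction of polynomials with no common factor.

Apply the Euclidean algorithm:
  m^5 - 9m^4 + 8m^3 + 305m^2 - 2695m + 7350 = ((1/5)m^2 + (9/5)m + 63/5)(5m^3 - 90m^2 + 535m - 1050) + (686m^2 - 7546m + 20580)
  5m^3 - 90m^2 + 535m - 1050 = ((5/686)m - 5/98)(686m^2 - 7546m + 20580) + (0)
Last nonzero remainder: 686m^2 - 7546m + 20580. Dividing through by 686 gives the monic gcd m^2 - 11m + 30.
Cancel m^2 - 11m + 30 from numerator and denominator to get the reduced form.

(m^3 + 2m^2 + 245)/(5m - 35)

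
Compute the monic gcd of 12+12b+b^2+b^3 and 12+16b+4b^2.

1+b

Apply the Euclidean algorithm:
  b^3+b^2+12b+12 = ((1/4)b-3/4)(4b^2+16b+12) + (21b+21)
  4b^2+16b+12 = ((4/21)b+4/7)(21b+21) + (0)
Last nonzero remainder: 21b+21. Dividing through by 21 gives the monic gcd b+1.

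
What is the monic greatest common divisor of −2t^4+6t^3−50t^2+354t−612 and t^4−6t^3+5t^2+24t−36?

t^2−6t+9

By polynomial division,
  −2t^4+6t^3−50t^2+354t−612 = (−2)(t^4−6t^3+5t^2+24t−36) + (−6t^3−40t^2+402t−684)
  t^4−6t^3+5t^2+24t−36 = (−(1/6)t+19/9)(−6t^3−40t^2+402t−684) + ((1408/9)t^2−(2816/3)t+1408)
  −6t^3−40t^2+402t−684 = (−(27/704)t−171/352)((1408/9)t^2−(2816/3)t+1408) + (0)
Last nonzero remainder: (1408/9)t^2−(2816/3)t+1408. Dividing through by 1408/9 gives the monic gcd t^2−6t+9.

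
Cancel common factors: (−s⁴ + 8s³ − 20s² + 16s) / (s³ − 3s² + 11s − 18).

By polynomial division,
  −s⁴ + 8s³ − 20s² + 16s = (−s + 5)(s³ − 3s² + 11s − 18) + (6s² − 57s + 90)
  s³ − 3s² + 11s − 18 = ((1/6)s + 13/12)(6s² − 57s + 90) + ((231/4)s − 231/2)
  6s² − 57s + 90 = ((8/77)s − 60/77)((231/4)s − 231/2) + (0)
Last nonzero remainder: (231/4)s − 231/2. Dividing through by 231/4 gives the monic gcd s − 2.
Cancel s − 2 from numerator and denominator to get the reduced form.

(−s³ + 6s² − 8s)/(s² − s + 9)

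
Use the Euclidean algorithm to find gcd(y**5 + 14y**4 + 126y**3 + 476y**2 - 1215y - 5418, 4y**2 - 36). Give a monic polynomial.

By polynomial division,
  y**5 + 14y**4 + 126y**3 + 476y**2 - 1215y - 5418 = ((1/4)y**3 + (7/2)y**2 + (135/4)y + 301/2)(4y**2 - 36) + (0)
Last nonzero remainder: 4y**2 - 36. Dividing through by 4 gives the monic gcd y**2 - 9.

y**2 - 9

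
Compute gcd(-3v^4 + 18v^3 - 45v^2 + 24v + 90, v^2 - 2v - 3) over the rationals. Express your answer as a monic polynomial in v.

Apply the Euclidean algorithm:
  -3v^4 + 18v^3 - 45v^2 + 24v + 90 = (-3v^2 + 12v - 30)(v^2 - 2v - 3) + (0)
The last nonzero remainder v^2 - 2v - 3 is already monic.

v^2 - 2v - 3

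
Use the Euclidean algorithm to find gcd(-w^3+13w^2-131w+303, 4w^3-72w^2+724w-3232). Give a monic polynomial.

By polynomial division,
  -w^3+13w^2-131w+303 = (-1/4)(4w^3-72w^2+724w-3232) + (-5w^2+50w-505)
  4w^3-72w^2+724w-3232 = (-(4/5)w+32/5)(-5w^2+50w-505) + (0)
Last nonzero remainder: -5w^2+50w-505. Dividing through by -5 gives the monic gcd w^2-10w+101.

w^2-10w+101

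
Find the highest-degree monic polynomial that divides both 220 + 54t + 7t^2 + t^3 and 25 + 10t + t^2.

5 + t

By polynomial division,
  t^3 + 7t^2 + 54t + 220 = (t − 3)(t^2 + 10t + 25) + (59t + 295)
  t^2 + 10t + 25 = ((1/59)t + 5/59)(59t + 295) + (0)
Last nonzero remainder: 59t + 295. Dividing through by 59 gives the monic gcd t + 5.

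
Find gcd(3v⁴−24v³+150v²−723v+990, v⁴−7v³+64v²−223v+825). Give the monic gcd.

By polynomial division,
  3v⁴−24v³+150v²−723v+990 = (3)(v⁴−7v³+64v²−223v+825) + (−3v³−42v²−54v−1485)
  v⁴−7v³+64v²−223v+825 = (−(1/3)v+7)(−3v³−42v²−54v−1485) + (340v²−340v+11220)
  −3v³−42v²−54v−1485 = (−(3/340)v−9/68)(340v²−340v+11220) + (0)
Last nonzero remainder: 340v²−340v+11220. Dividing through by 340 gives the monic gcd v²−v+33.

v²−v+33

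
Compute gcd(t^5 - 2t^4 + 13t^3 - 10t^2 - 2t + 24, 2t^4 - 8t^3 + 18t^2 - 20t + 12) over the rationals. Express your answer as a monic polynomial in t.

t^2 - 2t + 2

By polynomial division,
  t^5 - 2t^4 + 13t^3 - 10t^2 - 2t + 24 = ((1/2)t + 1)(2t^4 - 8t^3 + 18t^2 - 20t + 12) + (12t^3 - 18t^2 + 12t + 12)
  2t^4 - 8t^3 + 18t^2 - 20t + 12 = ((1/6)t - 5/12)(12t^3 - 18t^2 + 12t + 12) + ((17/2)t^2 - 17t + 17)
  12t^3 - 18t^2 + 12t + 12 = ((24/17)t + 12/17)((17/2)t^2 - 17t + 17) + (0)
Last nonzero remainder: (17/2)t^2 - 17t + 17. Dividing through by 17/2 gives the monic gcd t^2 - 2t + 2.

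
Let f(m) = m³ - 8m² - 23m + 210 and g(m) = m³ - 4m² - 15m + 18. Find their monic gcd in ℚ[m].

m - 6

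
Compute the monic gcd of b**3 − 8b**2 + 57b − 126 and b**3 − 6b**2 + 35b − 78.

b − 3

By polynomial division,
  b**3 − 8b**2 + 57b − 126 = (b**3 − 6b**2 + 35b − 78) + (−2b**2 + 22b − 48)
  b**3 − 6b**2 + 35b − 78 = (−(1/2)b − 5/2)(−2b**2 + 22b − 48) + (66b − 198)
  −2b**2 + 22b − 48 = (−(1/33)b + 8/33)(66b − 198) + (0)
Last nonzero remainder: 66b − 198. Dividing through by 66 gives the monic gcd b − 3.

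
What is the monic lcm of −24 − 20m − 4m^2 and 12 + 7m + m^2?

By polynomial division,
  −4m^2 − 20m − 24 = (−4)(m^2 + 7m + 12) + (8m + 24)
  m^2 + 7m + 12 = ((1/8)m + 1/2)(8m + 24) + (0)
Last nonzero remainder: 8m + 24. Dividing through by 8 gives the monic gcd m + 3.
Then lcm(f, g) = f·g / gcd(f, g); expanding and making the result monic gives the answer.

24 + 26m + 9m^2 + m^3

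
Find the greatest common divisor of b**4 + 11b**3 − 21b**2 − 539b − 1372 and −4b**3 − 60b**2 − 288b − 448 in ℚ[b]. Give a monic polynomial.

b**2 + 11b + 28

By polynomial division,
  b**4 + 11b**3 − 21b**2 − 539b − 1372 = (−(1/4)b + 1)(−4b**3 − 60b**2 − 288b − 448) + (−33b**2 − 363b − 924)
  −4b**3 − 60b**2 − 288b − 448 = ((4/33)b + 16/33)(−33b**2 − 363b − 924) + (0)
Last nonzero remainder: −33b**2 − 363b − 924. Dividing through by −33 gives the monic gcd b**2 + 11b + 28.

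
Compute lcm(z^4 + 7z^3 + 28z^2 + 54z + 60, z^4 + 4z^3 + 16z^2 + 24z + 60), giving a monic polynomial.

Repeated division with remainder:
  z^4 + 7z^3 + 28z^2 + 54z + 60 = (z^4 + 4z^3 + 16z^2 + 24z + 60) + (3z^3 + 12z^2 + 30z)
  z^4 + 4z^3 + 16z^2 + 24z + 60 = ((1/3)z)(3z^3 + 12z^2 + 30z) + (6z^2 + 24z + 60)
  3z^3 + 12z^2 + 30z = ((1/2)z)(6z^2 + 24z + 60) + (0)
Last nonzero remainder: 6z^2 + 24z + 60. Dividing through by 6 gives the monic gcd z^2 + 4z + 10.
Then lcm(f, g) = f·g / gcd(f, g); expanding and making the result monic gives the answer.

z^6 + 7z^5 + 34z^4 + 96z^3 + 228z^2 + 324z + 360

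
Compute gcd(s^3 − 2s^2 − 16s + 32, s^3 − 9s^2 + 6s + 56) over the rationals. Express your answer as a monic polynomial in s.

s − 4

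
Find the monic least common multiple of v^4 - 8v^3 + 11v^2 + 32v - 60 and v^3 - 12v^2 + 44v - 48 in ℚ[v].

v^6 - 18v^5 + 115v^4 - 270v^3 - 116v^2 + 1368v - 1440

Apply the Euclidean algorithm:
  v^4 - 8v^3 + 11v^2 + 32v - 60 = (v + 4)(v^3 - 12v^2 + 44v - 48) + (15v^2 - 96v + 132)
  v^3 - 12v^2 + 44v - 48 = ((1/15)v - 28/75)(15v^2 - 96v + 132) + (-(16/25)v + 32/25)
  15v^2 - 96v + 132 = (-(375/16)v + 825/8)(-(16/25)v + 32/25) + (0)
Last nonzero remainder: -(16/25)v + 32/25. Dividing through by -16/25 gives the monic gcd v - 2.
Then lcm(f, g) = f·g / gcd(f, g); expanding and making the result monic gives the answer.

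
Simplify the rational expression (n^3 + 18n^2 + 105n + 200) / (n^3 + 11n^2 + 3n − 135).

(n^2 + 13n + 40)/(n^2 + 6n − 27)

Euclidean algorithm in ℚ[n]:
  n^3 + 18n^2 + 105n + 200 = (n^3 + 11n^2 + 3n − 135) + (7n^2 + 102n + 335)
  n^3 + 11n^2 + 3n − 135 = ((1/7)n − 25/49)(7n^2 + 102n + 335) + ((352/49)n + 1760/49)
  7n^2 + 102n + 335 = ((343/352)n + 3283/352)((352/49)n + 1760/49) + (0)
Last nonzero remainder: (352/49)n + 1760/49. Dividing through by 352/49 gives the monic gcd n + 5.
Cancel n + 5 from numerator and denominator to get the reduced form.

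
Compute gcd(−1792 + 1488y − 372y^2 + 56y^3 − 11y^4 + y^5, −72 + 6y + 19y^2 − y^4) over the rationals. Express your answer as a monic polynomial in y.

8 − 6y + y^2

By polynomial division,
  y^5 − 11y^4 + 56y^3 − 372y^2 + 1488y − 1792 = (−y + 11)(−y^4 + 19y^2 + 6y − 72) + (75y^3 − 575y^2 + 1350y − 1000)
  −y^4 + 19y^2 + 6y − 72 = (−(1/75)y − 23/225)(75y^3 − 575y^2 + 1350y − 1000) + (−(196/9)y^2 + (392/3)y − 1568/9)
  75y^3 − 575y^2 + 1350y − 1000 = (−(675/196)y + 1125/196)(−(196/9)y^2 + (392/3)y − 1568/9) + (0)
Last nonzero remainder: −(196/9)y^2 + (392/3)y − 1568/9. Dividing through by −196/9 gives the monic gcd y^2 − 6y + 8.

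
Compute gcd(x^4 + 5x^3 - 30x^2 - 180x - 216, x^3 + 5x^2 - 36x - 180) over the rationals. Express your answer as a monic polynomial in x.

x^2 - 36

Apply the Euclidean algorithm:
  x^4 + 5x^3 - 30x^2 - 180x - 216 = (x)(x^3 + 5x^2 - 36x - 180) + (6x^2 - 216)
  x^3 + 5x^2 - 36x - 180 = ((1/6)x + 5/6)(6x^2 - 216) + (0)
Last nonzero remainder: 6x^2 - 216. Dividing through by 6 gives the monic gcd x^2 - 36.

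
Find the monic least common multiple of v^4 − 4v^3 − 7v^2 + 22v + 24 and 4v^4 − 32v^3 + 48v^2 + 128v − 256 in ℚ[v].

Apply the Euclidean algorithm:
  v^4 − 4v^3 − 7v^2 + 22v + 24 = (1/4)(4v^4 − 32v^3 + 48v^2 + 128v − 256) + (4v^3 − 19v^2 − 10v + 88)
  4v^4 − 32v^3 + 48v^2 + 128v − 256 = (v − 13/4)(4v^3 − 19v^2 − 10v + 88) + (−(15/4)v^2 + (15/2)v + 30)
  4v^3 − 19v^2 − 10v + 88 = (−(16/15)v + 44/15)(−(15/4)v^2 + (15/2)v + 30) + (0)
Last nonzero remainder: −(15/4)v^2 + (15/2)v + 30. Dividing through by −15/4 gives the monic gcd v^2 − 2v − 8.
Then lcm(f, g) = f·g / gcd(f, g); expanding and making the result monic gives the answer.

v^6 − 10v^5 + 25v^4 + 32v^3 − 164v^2 + 32v + 192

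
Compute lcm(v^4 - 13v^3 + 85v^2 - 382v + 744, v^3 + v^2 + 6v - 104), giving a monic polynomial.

v^6 - 8v^5 + 46v^4 - 295v^3 + 1044v^2 - 6212v + 19344

Apply the Euclidean algorithm:
  v^4 - 13v^3 + 85v^2 - 382v + 744 = (v - 14)(v^3 + v^2 + 6v - 104) + (93v^2 - 194v - 712)
  v^3 + v^2 + 6v - 104 = ((1/93)v + 287/8649)(93v^2 - 194v - 712) + ((173788/8649)v - 695152/8649)
  93v^2 - 194v - 712 = ((804357/173788)v + 769761/86894)((173788/8649)v - 695152/8649) + (0)
Last nonzero remainder: (173788/8649)v - 695152/8649. Dividing through by 173788/8649 gives the monic gcd v - 4.
Then lcm(f, g) = f·g / gcd(f, g); expanding and making the result monic gives the answer.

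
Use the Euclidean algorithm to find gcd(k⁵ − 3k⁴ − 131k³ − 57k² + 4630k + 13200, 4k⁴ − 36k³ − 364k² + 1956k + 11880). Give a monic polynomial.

k³ − 91k − 330

Repeated division with remainder:
  k⁵ − 3k⁴ − 131k³ − 57k² + 4630k + 13200 = ((1/4)k + 3/2)(4k⁴ − 36k³ − 364k² + 1956k + 11880) + (14k³ − 1274k − 4620)
  4k⁴ − 36k³ − 364k² + 1956k + 11880 = ((2/7)k − 18/7)(14k³ − 1274k − 4620) + (0)
Last nonzero remainder: 14k³ − 1274k − 4620. Dividing through by 14 gives the monic gcd k³ − 91k − 330.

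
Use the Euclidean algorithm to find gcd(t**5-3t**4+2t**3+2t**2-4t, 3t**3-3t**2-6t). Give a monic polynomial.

t**3-t**2-2t

Euclidean algorithm in ℚ[t]:
  t**5-3t**4+2t**3+2t**2-4t = ((1/3)t**2-(2/3)t+2/3)(3t**3-3t**2-6t) + (0)
Last nonzero remainder: 3t**3-3t**2-6t. Dividing through by 3 gives the monic gcd t**3-t**2-2t.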